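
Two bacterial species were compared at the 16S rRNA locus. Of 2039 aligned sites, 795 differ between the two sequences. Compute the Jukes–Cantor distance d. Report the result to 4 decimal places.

0.5503

p = 795/2039 ≈ 0.389897.
d = −(3/4) ln(1 − 4p/3) = −0.75 ln(1 − 0.519863) = −0.75 ln(0.480137)
  = −0.75 × (-0.733684) = 0.550263 substitutions/site.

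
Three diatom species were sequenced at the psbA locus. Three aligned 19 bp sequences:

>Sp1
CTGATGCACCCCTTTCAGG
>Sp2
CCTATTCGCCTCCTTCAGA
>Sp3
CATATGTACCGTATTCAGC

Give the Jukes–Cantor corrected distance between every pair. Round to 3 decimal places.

d(Sp1,Sp2) = 0.507, d(Sp1,Sp3) = 0.507, d(Sp2,Sp3) = 0.618

Sp1–Sp2: 7/19 sites differ → p ≈ 0.368421, d = −0.75 ln(1 − 0.491228) = 0.506816 ≈ 0.507.
Sp1–Sp3: 7/19 sites differ → p ≈ 0.368421, d = −0.75 ln(1 − 0.491228) = 0.506816 ≈ 0.507.
Sp2–Sp3: 8/19 sites differ → p ≈ 0.421053, d = −0.75 ln(1 − 0.561404) = 0.618132 ≈ 0.618.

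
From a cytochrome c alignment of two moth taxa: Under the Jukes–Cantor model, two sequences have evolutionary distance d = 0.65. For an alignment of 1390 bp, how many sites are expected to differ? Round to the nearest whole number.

Invert JC69: p = (3/4)(1 − e^(−4d/3)) = 0.75 × (1 − e^(-0.866667)) = 0.75 × (1 − 0.420350) = 0.434738.
Expected differing sites = pL ≈ 0.434738 × 1390 = 604.28582 ≈ 604.

604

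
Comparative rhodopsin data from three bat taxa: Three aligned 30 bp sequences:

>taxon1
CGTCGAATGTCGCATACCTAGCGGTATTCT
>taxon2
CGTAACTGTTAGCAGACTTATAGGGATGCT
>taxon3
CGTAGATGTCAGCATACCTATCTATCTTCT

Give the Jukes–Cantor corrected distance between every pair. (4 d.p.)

d(taxon1,taxon2) = 0.6467, d(taxon1,taxon3) = 0.4408, d(taxon2,taxon3) = 0.5034

taxon1–taxon2: 13/30 sites differ → p ≈ 0.433333, d = −0.75 ln(1 − 0.577777) = 0.646666 ≈ 0.6467.
taxon1–taxon3: 10/30 sites differ → p ≈ 0.333333, d = −0.75 ln(1 − 0.444444) = 0.440839 ≈ 0.4408.
taxon2–taxon3: 11/30 sites differ → p ≈ 0.366667, d = −0.75 ln(1 − 0.488889) = 0.503376 ≈ 0.5034.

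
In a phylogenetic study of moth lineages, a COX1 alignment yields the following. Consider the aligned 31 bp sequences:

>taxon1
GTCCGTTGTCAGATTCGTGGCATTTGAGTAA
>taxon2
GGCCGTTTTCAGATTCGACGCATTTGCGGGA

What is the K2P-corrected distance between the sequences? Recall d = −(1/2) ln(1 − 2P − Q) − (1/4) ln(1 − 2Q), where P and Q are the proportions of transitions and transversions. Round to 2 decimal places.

Of 31 sites, 1 differences are transitions and 6 are transversions, so P = 1/31 ≈ 0.032258 and Q = 6/31 ≈ 0.193548.
Under the Kimura two-parameter model, d = −½ ln(1 − 2P − Q) − ¼ ln(1 − 2Q).
1 − 2P − Q = 0.741936, giving −½ ln(0.741936) = 0.149246.
1 − 2Q = 0.612904, giving −¼ ln(0.612904) = 0.122387.
d = 0.149246 + 0.122387 = 0.271633.

0.27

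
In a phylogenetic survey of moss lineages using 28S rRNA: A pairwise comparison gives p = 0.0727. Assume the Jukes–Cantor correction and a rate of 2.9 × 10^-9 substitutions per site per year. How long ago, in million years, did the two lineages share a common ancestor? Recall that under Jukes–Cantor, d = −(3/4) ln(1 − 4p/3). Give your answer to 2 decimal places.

13.18

d = −(3/4) ln(1 − 4p/3) = −0.75 ln(1 − 0.096933) = −0.75 ln(0.903067)
  = −0.75 × (-0.101959) = 0.076469 substitutions/site.
Under a molecular clock d = 2μt, so t = d/(2μ) = 0.076469 / (2 × 2.9 × 10^-9) = 13.18 million years.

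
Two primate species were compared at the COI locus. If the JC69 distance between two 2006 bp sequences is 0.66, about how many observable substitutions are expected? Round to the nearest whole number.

Invert JC69: p = (3/4)(1 − e^(−4d/3)) = 0.75 × (1 − e^(-0.88)) = 0.75 × (1 − 0.414783) = 0.438913.
Expected differing sites = pL ≈ 0.438913 × 2006 = 880.459478 ≈ 880.

880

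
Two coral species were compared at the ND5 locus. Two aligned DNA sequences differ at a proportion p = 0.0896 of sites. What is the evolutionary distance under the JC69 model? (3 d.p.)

d = −(3/4) ln(1 − 4p/3) = −0.75 ln(1 − 0.119467) = −0.75 ln(0.880533)
  = −0.75 × (-0.127228) = 0.095421 substitutions/site.

0.095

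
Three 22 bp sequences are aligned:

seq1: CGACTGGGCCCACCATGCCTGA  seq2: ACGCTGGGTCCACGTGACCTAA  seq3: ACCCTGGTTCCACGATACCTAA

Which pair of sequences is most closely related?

seq2 and seq3

seq1–seq2: 9/22 differ, p = 0.409, d = 0.591.
seq1–seq3: 8/22 differ, p = 0.364, d = 0.497.
seq2–seq3: 4/22 differ, p = 0.182, d = 0.208.
The smallest distance is between seq2 and seq3.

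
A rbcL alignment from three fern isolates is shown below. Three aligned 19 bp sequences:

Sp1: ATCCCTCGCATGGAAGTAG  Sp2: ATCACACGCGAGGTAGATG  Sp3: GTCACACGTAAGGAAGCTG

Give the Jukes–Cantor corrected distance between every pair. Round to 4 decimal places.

Sp1–Sp2: 7/19 sites differ → p ≈ 0.368421, d = −0.75 ln(1 − 0.491228) = 0.506816 ≈ 0.5068.
Sp1–Sp3: 7/19 sites differ → p ≈ 0.368421, d = −0.75 ln(1 − 0.491228) = 0.506816 ≈ 0.5068.
Sp2–Sp3: 5/19 sites differ → p ≈ 0.263158, d = −0.75 ln(1 − 0.350877) = 0.324100 ≈ 0.3241.

d(Sp1,Sp2) = 0.5068, d(Sp1,Sp3) = 0.5068, d(Sp2,Sp3) = 0.3241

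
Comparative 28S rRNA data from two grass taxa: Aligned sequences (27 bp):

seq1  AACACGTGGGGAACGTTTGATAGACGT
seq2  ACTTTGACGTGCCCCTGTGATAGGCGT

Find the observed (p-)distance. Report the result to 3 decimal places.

0.444

The sequences differ at 12 of 27 positions.
p = 12/27 = 0.444444… ≈ 0.444 (to 3 d.p.).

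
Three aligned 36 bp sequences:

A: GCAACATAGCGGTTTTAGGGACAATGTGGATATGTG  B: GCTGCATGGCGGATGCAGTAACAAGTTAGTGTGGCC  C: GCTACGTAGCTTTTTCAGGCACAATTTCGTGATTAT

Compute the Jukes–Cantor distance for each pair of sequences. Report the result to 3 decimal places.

d(A,B) = 0.745, d(A,C) = 0.493, d(B,C) = 0.673

A–B: 17/36 sites differ → p ≈ 0.472222, d = −0.75 ln(1 − 0.629629) = 0.744938 ≈ 0.745.
A–C: 13/36 sites differ → p ≈ 0.361111, d = −0.75 ln(1 − 0.481481) = 0.492584 ≈ 0.493.
B–C: 16/36 sites differ → p ≈ 0.444444, d = −0.75 ln(1 − 0.592592) = 0.673455 ≈ 0.673.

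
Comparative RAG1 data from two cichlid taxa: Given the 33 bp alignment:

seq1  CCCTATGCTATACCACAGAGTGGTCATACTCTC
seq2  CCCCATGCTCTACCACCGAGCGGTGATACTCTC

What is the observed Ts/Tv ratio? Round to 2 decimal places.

0.67

Transitions are A↔G and C↔T; transversions are all other mismatches.
Transitions: 2. Transversions: 3.
R = 2/3 = 0.666666… ≈ 0.67 (to 2 d.p.).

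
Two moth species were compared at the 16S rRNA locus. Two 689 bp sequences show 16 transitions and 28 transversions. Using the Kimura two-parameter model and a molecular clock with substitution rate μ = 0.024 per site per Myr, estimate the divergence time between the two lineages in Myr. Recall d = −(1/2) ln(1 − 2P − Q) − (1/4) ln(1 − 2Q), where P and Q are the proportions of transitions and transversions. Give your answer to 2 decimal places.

P = 16/689 ≈ 0.023222 and Q = 28/689 ≈ 0.040639.
Under the Kimura two-parameter model, d = −½ ln(1 − 2P − Q) − ¼ ln(1 − 2Q).
1 − 2P − Q = 0.912917, giving −½ ln(0.912917) = 0.045555.
1 − 2Q = 0.918722, giving −¼ ln(0.918722) = 0.021193.
d = 0.045555 + 0.021193 = 0.066748.
Under a molecular clock d = 2μt, so t = d/(2μ) = 0.066748 / (2 × 0.024) = 1.39 Myr.

1.39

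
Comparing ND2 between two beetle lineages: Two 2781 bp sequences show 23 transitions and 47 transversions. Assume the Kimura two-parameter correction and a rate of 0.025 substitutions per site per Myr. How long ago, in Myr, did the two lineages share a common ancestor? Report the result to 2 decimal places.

P = 23/2781 ≈ 0.00827 and Q = 47/2781 ≈ 0.0169.
Under the Kimura two-parameter model, d = −½ ln(1 − 2P − Q) − ¼ ln(1 − 2Q).
1 − 2P − Q = 0.96656, giving −½ ln(0.96656) = 0.017006.
1 − 2Q = 0.9662, giving −¼ ln(0.9662) = 0.008596.
d = 0.017006 + 0.008596 = 0.025602.
Under a molecular clock d = 2μt, so t = d/(2μ) = 0.025602 / (2 × 0.025) = 0.51 Myr.

0.51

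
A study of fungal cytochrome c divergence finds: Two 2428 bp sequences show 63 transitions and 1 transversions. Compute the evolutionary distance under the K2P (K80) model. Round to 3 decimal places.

0.027

P = 63/2428 ≈ 0.025947 and Q = 1/2428 ≈ 0.000412.
Under the Kimura two-parameter model, d = −½ ln(1 − 2P − Q) − ¼ ln(1 − 2Q).
1 − 2P − Q = 0.947694, giving −½ ln(0.947694) = 0.026862.
1 − 2Q = 0.999176, giving −¼ ln(0.999176) = 0.000206.
d = 0.026862 + 0.000206 = 0.027068.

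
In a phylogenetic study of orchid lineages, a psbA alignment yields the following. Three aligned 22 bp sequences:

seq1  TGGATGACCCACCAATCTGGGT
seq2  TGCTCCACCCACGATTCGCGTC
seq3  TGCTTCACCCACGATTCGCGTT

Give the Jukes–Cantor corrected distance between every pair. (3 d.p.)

seq1–seq2: 10/22 sites differ → p ≈ 0.454545, d = −0.75 ln(1 − 0.60606) = 0.698667 ≈ 0.699.
seq1–seq3: 8/22 sites differ → p ≈ 0.363636, d = −0.75 ln(1 − 0.484848) = 0.497470 ≈ 0.497.
seq2–seq3: 2/22 sites differ → p ≈ 0.090909, d = −0.75 ln(1 − 0.121212) = 0.096909 ≈ 0.097.

d(seq1,seq2) = 0.699, d(seq1,seq3) = 0.497, d(seq2,seq3) = 0.097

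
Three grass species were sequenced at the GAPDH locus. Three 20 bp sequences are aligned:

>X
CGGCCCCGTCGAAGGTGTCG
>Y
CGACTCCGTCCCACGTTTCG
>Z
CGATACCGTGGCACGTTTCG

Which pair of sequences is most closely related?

X–Y: 6/20 differ, p = 0.300, d = 0.383.
X–Z: 7/20 differ, p = 0.350, d = 0.471.
Y–Z: 4/20 differ, p = 0.200, d = 0.233.
The smallest distance is between Y and Z.

Y and Z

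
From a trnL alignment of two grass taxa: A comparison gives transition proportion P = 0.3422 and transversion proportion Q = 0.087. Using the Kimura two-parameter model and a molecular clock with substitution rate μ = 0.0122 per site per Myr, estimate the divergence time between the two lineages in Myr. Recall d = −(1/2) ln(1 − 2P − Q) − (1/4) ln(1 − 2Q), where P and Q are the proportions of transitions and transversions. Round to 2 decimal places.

32.20

Under the Kimura two-parameter model, d = −½ ln(1 − 2P − Q) − ¼ ln(1 − 2Q).
1 − 2P − Q = 0.2286, giving −½ ln(0.2286) = 0.737891.
1 − 2Q = 0.826, giving −¼ ln(0.826) = 0.047790.
d = 0.737891 + 0.047790 = 0.785681.
Under a molecular clock d = 2μt, so t = d/(2μ) = 0.785681 / (2 × 0.0122) = 32.20 Myr.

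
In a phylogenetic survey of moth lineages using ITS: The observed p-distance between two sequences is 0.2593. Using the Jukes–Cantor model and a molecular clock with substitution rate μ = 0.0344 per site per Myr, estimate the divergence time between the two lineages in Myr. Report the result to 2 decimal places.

4.62

d = −(3/4) ln(1 − 4p/3) = −0.75 ln(1 − 0.345733) = −0.75 ln(0.654267)
  = −0.75 × (-0.424240) = 0.318180 substitutions/site.
Under a molecular clock d = 2μt, so t = d/(2μ) = 0.318180 / (2 × 0.0344) = 4.62 Myr.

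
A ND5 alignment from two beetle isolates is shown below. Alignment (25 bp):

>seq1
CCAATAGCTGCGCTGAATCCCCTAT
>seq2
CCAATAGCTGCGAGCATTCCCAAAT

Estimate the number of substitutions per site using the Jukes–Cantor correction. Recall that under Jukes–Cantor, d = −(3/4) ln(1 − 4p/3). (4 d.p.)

0.2892

The sequences differ at 6 of 25 sites (13, 14, 15, 17, 22, 23), so p = 6/25 = 0.24.
d = −(3/4) ln(1 − 4p/3) = −0.75 ln(1 − 0.32) = −0.75 ln(0.68)
  = −0.75 × (-0.385662) = 0.289247 substitutions/site.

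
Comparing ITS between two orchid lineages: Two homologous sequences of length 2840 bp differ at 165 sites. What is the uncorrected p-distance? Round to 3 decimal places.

p = 165/2840 = 0.058098… ≈ 0.058 (to 3 d.p.).

0.058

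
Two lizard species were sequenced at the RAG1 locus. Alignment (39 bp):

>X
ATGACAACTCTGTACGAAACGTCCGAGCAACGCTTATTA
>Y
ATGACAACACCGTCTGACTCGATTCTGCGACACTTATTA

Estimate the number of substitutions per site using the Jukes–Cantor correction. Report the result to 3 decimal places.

0.441

The sequences differ at 13 of 39 sites, so p = 13/39 ≈ 0.333333.
d = −(3/4) ln(1 − 4p/3) = −0.75 ln(1 − 0.444444) = −0.75 ln(0.555556)
  = −0.75 × (-0.587786) = 0.440840 substitutions/site.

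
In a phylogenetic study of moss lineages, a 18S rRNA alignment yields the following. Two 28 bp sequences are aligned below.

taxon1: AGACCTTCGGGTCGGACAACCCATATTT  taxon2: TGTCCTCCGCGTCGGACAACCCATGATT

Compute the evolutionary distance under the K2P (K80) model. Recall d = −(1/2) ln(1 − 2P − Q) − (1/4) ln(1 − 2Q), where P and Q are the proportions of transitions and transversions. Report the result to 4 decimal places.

Of 28 sites, 2 differences are transitions and 4 are transversions, so P = 2/28 ≈ 0.071429 and Q = 4/28 ≈ 0.142857.
Under the Kimura two-parameter model, d = −½ ln(1 − 2P − Q) − ¼ ln(1 − 2Q).
1 − 2P − Q = 0.714285, giving −½ ln(0.714285) = 0.168237.
1 − 2Q = 0.714286, giving −¼ ln(0.714286) = 0.084118.
d = 0.168237 + 0.084118 = 0.252355.

0.2524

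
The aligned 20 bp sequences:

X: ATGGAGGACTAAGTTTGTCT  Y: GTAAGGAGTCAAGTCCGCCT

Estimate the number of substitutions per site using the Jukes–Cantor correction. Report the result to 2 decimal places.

The sequences differ at 11 of 20 sites, so p = 11/20 = 0.55.
d = −(3/4) ln(1 − 4p/3) = −0.75 ln(1 − 0.733333) = −0.75 ln(0.266667)
  = −0.75 × (-1.321755) = 0.991316 substitutions/site.

0.99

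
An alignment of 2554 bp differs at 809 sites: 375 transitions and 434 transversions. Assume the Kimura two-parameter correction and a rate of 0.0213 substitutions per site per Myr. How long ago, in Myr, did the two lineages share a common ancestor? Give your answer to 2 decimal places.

P = 375/2554 ≈ 0.146829 and Q = 434/2554 ≈ 0.16993.
Under the Kimura two-parameter model, d = −½ ln(1 − 2P − Q) − ¼ ln(1 − 2Q).
1 − 2P − Q = 0.536412, giving −½ ln(0.536412) = 0.311426.
1 − 2Q = 0.66014, giving −¼ ln(0.66014) = 0.103826.
d = 0.311426 + 0.103826 = 0.415252.
Under a molecular clock d = 2μt, so t = d/(2μ) = 0.415252 / (2 × 0.0213) = 9.75 Myr.

9.75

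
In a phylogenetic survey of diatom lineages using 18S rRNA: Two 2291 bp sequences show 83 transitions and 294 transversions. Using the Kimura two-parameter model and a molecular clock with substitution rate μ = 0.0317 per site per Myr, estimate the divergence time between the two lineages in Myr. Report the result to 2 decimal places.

2.94

P = 83/2291 ≈ 0.036229 and Q = 294/2291 ≈ 0.128328.
Under the Kimura two-parameter model, d = −½ ln(1 − 2P − Q) − ¼ ln(1 − 2Q).
1 − 2P − Q = 0.799214, giving −½ ln(0.799214) = 0.112063.
1 − 2Q = 0.743344, giving −¼ ln(0.743344) = 0.074149.
d = 0.112063 + 0.074149 = 0.186212.
Under a molecular clock d = 2μt, so t = d/(2μ) = 0.186212 / (2 × 0.0317) = 2.94 Myr.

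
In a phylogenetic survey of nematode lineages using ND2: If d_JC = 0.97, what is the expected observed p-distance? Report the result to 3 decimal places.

0.544

p = (3/4)(1 − e^(−4d/3)) = 0.75 × (1 − e^(-1.293333)) = 0.75 × (1 − 0.274355) = 0.544234.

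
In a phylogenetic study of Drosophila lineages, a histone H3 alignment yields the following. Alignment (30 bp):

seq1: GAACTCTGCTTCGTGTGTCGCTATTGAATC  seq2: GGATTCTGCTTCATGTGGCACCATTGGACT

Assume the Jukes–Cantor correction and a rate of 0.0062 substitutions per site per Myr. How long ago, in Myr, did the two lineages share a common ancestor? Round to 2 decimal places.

The sequences differ at 9 of 30 sites (2, 4, 13, 18, 20, 22, 27, 29, 30), so p = 9/30 = 0.3.
d = −(3/4) ln(1 − 4p/3) = −0.75 ln(1 − 0.4) = −0.75 ln(0.6)
  = −0.75 × (-0.510826) = 0.383120 substitutions/site.
Under a molecular clock d = 2μt, so t = d/(2μ) = 0.383120 / (2 × 0.0062) = 30.90 Myr.

30.90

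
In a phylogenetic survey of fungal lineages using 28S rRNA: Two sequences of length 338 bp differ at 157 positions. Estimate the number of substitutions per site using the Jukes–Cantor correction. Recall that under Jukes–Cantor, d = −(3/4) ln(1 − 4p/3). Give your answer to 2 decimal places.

p = 157/338 ≈ 0.464497.
d = −(3/4) ln(1 − 4p/3) = −0.75 ln(1 − 0.619329) = −0.75 ln(0.380671)
  = −0.75 × (-0.965820) = 0.724365 substitutions/site.

0.72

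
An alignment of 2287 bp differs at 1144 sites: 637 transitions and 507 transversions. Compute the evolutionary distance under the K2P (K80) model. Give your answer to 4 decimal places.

0.9007

P = 637/2287 ≈ 0.278531 and Q = 507/2287 ≈ 0.221688.
Under the Kimura two-parameter model, d = −½ ln(1 − 2P − Q) − ¼ ln(1 − 2Q).
1 − 2P − Q = 0.22125, giving −½ ln(0.22125) = 0.754231.
1 − 2Q = 0.556624, giving −¼ ln(0.556624) = 0.146466.
d = 0.754231 + 0.146466 = 0.900697.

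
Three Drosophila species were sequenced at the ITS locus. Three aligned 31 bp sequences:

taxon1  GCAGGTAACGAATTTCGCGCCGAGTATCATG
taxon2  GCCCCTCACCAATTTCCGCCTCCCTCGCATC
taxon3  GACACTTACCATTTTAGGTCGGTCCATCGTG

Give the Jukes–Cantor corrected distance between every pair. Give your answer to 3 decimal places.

d(taxon1,taxon2) = 0.777, d(taxon1,taxon3) = 0.777, d(taxon2,taxon3) = 0.777

taxon1–taxon2: 15/31 sites differ → p ≈ 0.483871, d = −0.75 ln(1 − 0.645161) = 0.777068 ≈ 0.777.
taxon1–taxon3: 15/31 sites differ → p ≈ 0.483871, d = −0.75 ln(1 − 0.645161) = 0.777068 ≈ 0.777.
taxon2–taxon3: 15/31 sites differ → p ≈ 0.483871, d = −0.75 ln(1 − 0.645161) = 0.777068 ≈ 0.777.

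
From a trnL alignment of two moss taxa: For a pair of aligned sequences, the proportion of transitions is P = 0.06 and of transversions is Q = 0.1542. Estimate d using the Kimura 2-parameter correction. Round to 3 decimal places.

0.252

Under the Kimura two-parameter model, d = −½ ln(1 − 2P − Q) − ¼ ln(1 − 2Q).
1 − 2P − Q = 0.7258, giving −½ ln(0.7258) = 0.160240.
1 − 2Q = 0.6916, giving −¼ ln(0.6916) = 0.092187.
d = 0.160240 + 0.092187 = 0.252427.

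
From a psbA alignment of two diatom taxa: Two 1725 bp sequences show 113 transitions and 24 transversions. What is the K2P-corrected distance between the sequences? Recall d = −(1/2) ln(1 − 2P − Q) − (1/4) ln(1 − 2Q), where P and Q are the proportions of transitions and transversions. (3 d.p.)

P = 113/1725 ≈ 0.065507 and Q = 24/1725 ≈ 0.013913.
Under the Kimura two-parameter model, d = −½ ln(1 − 2P − Q) − ¼ ln(1 − 2Q).
1 − 2P − Q = 0.855073, giving −½ ln(0.855073) = 0.078284.
1 − 2Q = 0.972174, giving −¼ ln(0.972174) = 0.007055.
d = 0.078284 + 0.007055 = 0.085339.

0.085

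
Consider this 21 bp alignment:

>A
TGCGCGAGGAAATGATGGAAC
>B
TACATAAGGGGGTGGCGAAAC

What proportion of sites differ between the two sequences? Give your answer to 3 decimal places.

0.476

The sequences differ at 10 of 21 positions (sites 2, 4, 5, 6, 10, 11, 12, 15, 16, 18).
p = 10/21 = 0.476190… ≈ 0.476 (to 3 d.p.).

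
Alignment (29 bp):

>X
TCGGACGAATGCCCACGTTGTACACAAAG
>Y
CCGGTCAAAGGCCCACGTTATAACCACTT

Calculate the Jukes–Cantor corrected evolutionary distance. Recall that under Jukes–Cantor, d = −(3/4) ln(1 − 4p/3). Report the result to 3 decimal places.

0.462

The sequences differ at 10 of 29 sites (1, 5, 7, 10, 20, 23, 24, 27, 28, 29), so p = 10/29 ≈ 0.344828.
d = −(3/4) ln(1 − 4p/3) = −0.75 ln(1 − 0.459771) = −0.75 ln(0.540229)
  = −0.75 × (-0.615762) = 0.461822 substitutions/site.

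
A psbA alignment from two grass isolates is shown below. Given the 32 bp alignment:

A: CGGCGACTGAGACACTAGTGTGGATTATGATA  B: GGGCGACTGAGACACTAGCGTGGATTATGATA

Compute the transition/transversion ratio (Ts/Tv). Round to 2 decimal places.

1.00

Transitions are A↔G and C↔T; transversions are all other mismatches.
Transitions: 1. Transversions: 1.
R = 1/1 = 1.00.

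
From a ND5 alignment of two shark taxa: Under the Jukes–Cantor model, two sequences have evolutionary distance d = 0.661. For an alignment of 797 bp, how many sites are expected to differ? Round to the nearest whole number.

350

Invert JC69: p = (3/4)(1 − e^(−4d/3)) = 0.75 × (1 − e^(-0.881333)) = 0.75 × (1 − 0.414230) = 0.439328.
Expected differing sites = pL ≈ 0.439328 × 797 = 350.144416 ≈ 350.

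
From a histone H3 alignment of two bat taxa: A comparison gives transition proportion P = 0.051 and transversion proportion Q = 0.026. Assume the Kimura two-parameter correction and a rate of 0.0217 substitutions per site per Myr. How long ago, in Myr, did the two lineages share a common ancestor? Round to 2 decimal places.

1.89

Under the Kimura two-parameter model, d = −½ ln(1 − 2P − Q) − ¼ ln(1 − 2Q).
1 − 2P − Q = 0.872, giving −½ ln(0.872) = 0.068483.
1 − 2Q = 0.948, giving −¼ ln(0.948) = 0.013350.
d = 0.068483 + 0.013350 = 0.081833.
Under a molecular clock d = 2μt, so t = d/(2μ) = 0.081833 / (2 × 0.0217) = 1.89 Myr.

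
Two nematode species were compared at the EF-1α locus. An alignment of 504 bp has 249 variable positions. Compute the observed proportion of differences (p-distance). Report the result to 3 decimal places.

p = 249/504 = 0.494047… ≈ 0.494 (to 3 d.p.).

0.494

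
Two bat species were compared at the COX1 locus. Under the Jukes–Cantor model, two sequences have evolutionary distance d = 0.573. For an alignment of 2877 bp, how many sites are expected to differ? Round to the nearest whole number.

1153

Invert JC69: p = (3/4)(1 − e^(−4d/3)) = 0.75 × (1 − e^(-0.764)) = 0.75 × (1 − 0.465799) = 0.400651.
Expected differing sites = pL ≈ 0.400651 × 2877 = 1152.672927 ≈ 1153.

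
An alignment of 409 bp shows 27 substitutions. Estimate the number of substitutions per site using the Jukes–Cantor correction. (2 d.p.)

0.07

p = 27/409 ≈ 0.066015.
d = −(3/4) ln(1 − 4p/3) = −0.75 ln(1 − 0.08802) = −0.75 ln(0.91198)
  = −0.75 × (-0.092137) = 0.069103 substitutions/site.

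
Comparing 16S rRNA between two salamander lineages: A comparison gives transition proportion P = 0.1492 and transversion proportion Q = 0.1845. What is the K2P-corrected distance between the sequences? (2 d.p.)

Under the Kimura two-parameter model, d = −½ ln(1 − 2P − Q) − ¼ ln(1 − 2Q).
1 − 2P − Q = 0.5171, giving −½ ln(0.5171) = 0.329759.
1 − 2Q = 0.631, giving −¼ ln(0.631) = 0.115112.
d = 0.329759 + 0.115112 = 0.444871.

0.44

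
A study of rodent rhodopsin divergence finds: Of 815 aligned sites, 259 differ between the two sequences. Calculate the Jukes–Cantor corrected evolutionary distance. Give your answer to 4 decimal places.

0.4134

p = 259/815 ≈ 0.317791.
d = −(3/4) ln(1 − 4p/3) = −0.75 ln(1 − 0.423721) = −0.75 ln(0.576279)
  = −0.75 × (-0.551163) = 0.413372 substitutions/site.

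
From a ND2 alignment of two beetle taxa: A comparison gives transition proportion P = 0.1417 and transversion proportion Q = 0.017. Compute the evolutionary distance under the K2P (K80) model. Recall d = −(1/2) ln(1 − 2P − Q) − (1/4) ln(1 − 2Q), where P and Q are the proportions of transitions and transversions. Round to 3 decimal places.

Under the Kimura two-parameter model, d = −½ ln(1 − 2P − Q) − ¼ ln(1 − 2Q).
1 − 2P − Q = 0.6996, giving −½ ln(0.6996) = 0.178623.
1 − 2Q = 0.966, giving −¼ ln(0.966) = 0.008648.
d = 0.178623 + 0.008648 = 0.187271.

0.187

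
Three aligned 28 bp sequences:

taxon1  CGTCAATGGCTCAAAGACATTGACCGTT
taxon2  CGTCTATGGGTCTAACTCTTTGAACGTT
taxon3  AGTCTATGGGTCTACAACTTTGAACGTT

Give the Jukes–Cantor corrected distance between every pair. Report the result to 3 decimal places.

d(taxon1,taxon2) = 0.304, d(taxon1,taxon3) = 0.360, d(taxon2,taxon3) = 0.158

taxon1–taxon2: 7/28 sites differ → p = 0.25, d = −0.75 ln(1 − 0.333333) = 0.304098 ≈ 0.304.
taxon1–taxon3: 8/28 sites differ → p ≈ 0.285714, d = −0.75 ln(1 − 0.380952) = 0.359679 ≈ 0.360.
taxon2–taxon3: 4/28 sites differ → p ≈ 0.142857, d = −0.75 ln(1 − 0.190476) = 0.158482 ≈ 0.158.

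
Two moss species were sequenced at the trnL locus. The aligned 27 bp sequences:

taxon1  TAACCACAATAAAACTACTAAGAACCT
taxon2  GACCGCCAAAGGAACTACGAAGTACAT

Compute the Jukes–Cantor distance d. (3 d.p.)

The sequences differ at 10 of 27 sites (1, 3, 5, 6, 10, 11, 12, 19, 23, 26), so p = 10/27 ≈ 0.37037.
d = −(3/4) ln(1 − 4p/3) = −0.75 ln(1 − 0.493827) = −0.75 ln(0.506173)
  = −0.75 × (-0.680877) = 0.510658 substitutions/site.

0.511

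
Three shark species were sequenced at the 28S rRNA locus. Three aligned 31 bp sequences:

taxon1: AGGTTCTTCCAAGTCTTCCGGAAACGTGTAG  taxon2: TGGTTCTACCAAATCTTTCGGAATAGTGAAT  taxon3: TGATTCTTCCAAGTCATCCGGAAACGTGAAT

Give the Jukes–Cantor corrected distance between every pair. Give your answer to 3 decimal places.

taxon1–taxon2: 8/31 sites differ → p ≈ 0.258065, d = −0.75 ln(1 − 0.344087) = 0.316295 ≈ 0.316.
taxon1–taxon3: 5/31 sites differ → p ≈ 0.16129, d = −0.75 ln(1 − 0.215053) = 0.181604 ≈ 0.182.
taxon2–taxon3: 7/31 sites differ → p ≈ 0.225806, d = −0.75 ln(1 − 0.301075) = 0.268659 ≈ 0.269.

d(taxon1,taxon2) = 0.316, d(taxon1,taxon3) = 0.182, d(taxon2,taxon3) = 0.269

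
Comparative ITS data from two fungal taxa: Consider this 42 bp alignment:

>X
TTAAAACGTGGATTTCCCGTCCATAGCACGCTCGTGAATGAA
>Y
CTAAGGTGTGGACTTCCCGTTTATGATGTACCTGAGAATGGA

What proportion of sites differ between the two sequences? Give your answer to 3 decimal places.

0.405

The sequences differ at 17 of 42 positions.
p = 17/42 = 0.404761… ≈ 0.405 (to 3 d.p.).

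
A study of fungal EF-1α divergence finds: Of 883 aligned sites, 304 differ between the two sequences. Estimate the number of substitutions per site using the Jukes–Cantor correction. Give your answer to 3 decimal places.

0.461

p = 304/883 ≈ 0.344281.
d = −(3/4) ln(1 − 4p/3) = −0.75 ln(1 − 0.459041) = −0.75 ln(0.540959)
  = −0.75 × (-0.614412) = 0.460809 substitutions/site.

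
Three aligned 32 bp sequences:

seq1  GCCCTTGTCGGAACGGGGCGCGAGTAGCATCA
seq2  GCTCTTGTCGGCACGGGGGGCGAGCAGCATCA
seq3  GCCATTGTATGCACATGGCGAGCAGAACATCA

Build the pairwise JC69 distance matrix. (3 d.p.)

seq1–seq2: 4/32 sites differ → p = 0.125, d = −0.75 ln(1 − 0.166667) = 0.136741 ≈ 0.137.
seq1–seq3: 11/32 sites differ → p = 0.34375, d = −0.75 ln(1 − 0.458333) = 0.459828 ≈ 0.460.
seq2–seq3: 12/32 sites differ → p = 0.375, d = −0.75 ln(1 − 0.5) = 0.519860 ≈ 0.520.

d(seq1,seq2) = 0.137, d(seq1,seq3) = 0.460, d(seq2,seq3) = 0.520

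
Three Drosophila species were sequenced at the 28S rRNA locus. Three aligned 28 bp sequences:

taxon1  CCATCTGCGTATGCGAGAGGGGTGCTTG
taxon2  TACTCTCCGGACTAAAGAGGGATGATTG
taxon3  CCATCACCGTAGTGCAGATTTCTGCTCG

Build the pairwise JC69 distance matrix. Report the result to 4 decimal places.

taxon1–taxon2: 11/28 sites differ → p ≈ 0.392857, d = −0.75 ln(1 − 0.523809) = 0.556452 ≈ 0.5565.
taxon1–taxon3: 11/28 sites differ → p ≈ 0.392857, d = −0.75 ln(1 − 0.523809) = 0.556452 ≈ 0.5565.
taxon2–taxon3: 14/28 sites differ → p = 0.5, d = −0.75 ln(1 − 0.666667) = 0.823960 ≈ 0.8240.

d(taxon1,taxon2) = 0.5565, d(taxon1,taxon3) = 0.5565, d(taxon2,taxon3) = 0.8240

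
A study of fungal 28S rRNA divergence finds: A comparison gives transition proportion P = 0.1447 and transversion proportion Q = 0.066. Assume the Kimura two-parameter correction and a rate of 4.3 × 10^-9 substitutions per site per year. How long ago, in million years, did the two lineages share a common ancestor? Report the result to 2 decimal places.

29.65

Under the Kimura two-parameter model, d = −½ ln(1 − 2P − Q) − ¼ ln(1 − 2Q).
1 − 2P − Q = 0.6446, giving −½ ln(0.6446) = 0.219563.
1 − 2Q = 0.868, giving −¼ ln(0.868) = 0.035391.
d = 0.219563 + 0.035391 = 0.254954.
Under a molecular clock d = 2μt, so t = d/(2μ) = 0.254954 / (2 × 4.3 × 10^-9) = 29.65 million years.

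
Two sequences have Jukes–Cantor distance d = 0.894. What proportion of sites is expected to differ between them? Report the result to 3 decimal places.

p = (3/4)(1 − e^(−4d/3)) = 0.75 × (1 − e^(-1.192)) = 0.75 × (1 − 0.303613) = 0.522290.

0.522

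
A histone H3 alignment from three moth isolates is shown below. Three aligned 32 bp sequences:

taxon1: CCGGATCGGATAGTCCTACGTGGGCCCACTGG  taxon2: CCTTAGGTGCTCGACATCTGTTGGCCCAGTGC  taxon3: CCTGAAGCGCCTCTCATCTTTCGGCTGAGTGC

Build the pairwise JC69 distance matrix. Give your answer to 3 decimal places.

d(taxon1,taxon2) = 0.657, d(taxon1,taxon3) = 0.924, d(taxon2,taxon3) = 0.460

taxon1–taxon2: 14/32 sites differ → p = 0.4375, d = −0.75 ln(1 − 0.583333) = 0.656601 ≈ 0.657.
taxon1–taxon3: 17/32 sites differ → p = 0.53125, d = −0.75 ln(1 − 0.708333) = 0.924107 ≈ 0.924.
taxon2–taxon3: 11/32 sites differ → p = 0.34375, d = −0.75 ln(1 − 0.458333) = 0.459828 ≈ 0.460.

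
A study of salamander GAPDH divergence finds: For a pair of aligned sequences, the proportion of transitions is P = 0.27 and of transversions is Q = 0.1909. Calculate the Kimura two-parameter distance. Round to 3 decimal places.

0.777

Under the Kimura two-parameter model, d = −½ ln(1 − 2P − Q) − ¼ ln(1 − 2Q).
1 − 2P − Q = 0.2691, giving −½ ln(0.2691) = 0.656336.
1 − 2Q = 0.6182, giving −¼ ln(0.6182) = 0.120236.
d = 0.656336 + 0.120236 = 0.776572.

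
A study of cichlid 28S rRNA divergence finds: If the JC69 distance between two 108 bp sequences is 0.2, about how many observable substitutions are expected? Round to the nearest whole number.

Invert JC69: p = (3/4)(1 − e^(−4d/3)) = 0.75 × (1 − e^(-0.266667)) = 0.75 × (1 − 0.765928) = 0.175554.
Expected differing sites = pL ≈ 0.175554 × 108 = 18.959832 ≈ 19.

19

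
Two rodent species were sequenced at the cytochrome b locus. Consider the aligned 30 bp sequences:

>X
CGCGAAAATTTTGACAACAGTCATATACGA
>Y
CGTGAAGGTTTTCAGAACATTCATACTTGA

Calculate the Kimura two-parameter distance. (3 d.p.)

0.392

Of 30 sites, 5 differences are transitions and 4 are transversions, so P = 5/30 ≈ 0.166667 and Q = 4/30 ≈ 0.133333.
Under the Kimura two-parameter model, d = −½ ln(1 − 2P − Q) − ¼ ln(1 − 2Q).
1 − 2P − Q = 0.533333, giving −½ ln(0.533333) = 0.314305.
1 − 2Q = 0.733334, giving −¼ ln(0.733334) = 0.077539.
d = 0.314305 + 0.077539 = 0.391844.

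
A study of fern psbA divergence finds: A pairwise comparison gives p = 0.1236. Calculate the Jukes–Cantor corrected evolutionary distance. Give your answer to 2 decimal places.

d = −(3/4) ln(1 − 4p/3) = −0.75 ln(1 − 0.1648) = −0.75 ln(0.8352)
  = −0.75 × (-0.180084) = 0.135063 substitutions/site.

0.14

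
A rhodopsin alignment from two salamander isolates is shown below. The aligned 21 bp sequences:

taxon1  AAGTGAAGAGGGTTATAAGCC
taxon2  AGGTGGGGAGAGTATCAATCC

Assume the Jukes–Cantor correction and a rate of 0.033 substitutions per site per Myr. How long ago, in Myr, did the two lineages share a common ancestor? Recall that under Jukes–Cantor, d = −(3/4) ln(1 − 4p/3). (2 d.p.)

8.06

The sequences differ at 8 of 21 sites (2, 6, 7, 11, 14, 15, 16, 19), so p = 8/21 ≈ 0.380952.
d = −(3/4) ln(1 − 4p/3) = −0.75 ln(1 − 0.507936) = −0.75 ln(0.492064)
  = −0.75 × (-0.709146) = 0.531860 substitutions/site.
Under a molecular clock d = 2μt, so t = d/(2μ) = 0.531860 / (2 × 0.033) = 8.06 Myr.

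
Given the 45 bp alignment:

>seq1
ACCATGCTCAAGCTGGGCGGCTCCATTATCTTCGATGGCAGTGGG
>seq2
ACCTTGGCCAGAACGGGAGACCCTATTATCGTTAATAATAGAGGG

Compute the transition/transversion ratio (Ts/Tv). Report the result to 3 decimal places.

2.000

Transitions are A↔G and C↔T; transversions are all other mismatches.
Transitions: 12. Transversions: 6.
R = 12/6 = 2.000.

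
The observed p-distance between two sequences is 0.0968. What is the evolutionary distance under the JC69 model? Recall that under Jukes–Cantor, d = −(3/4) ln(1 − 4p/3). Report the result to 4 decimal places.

0.1036

d = −(3/4) ln(1 − 4p/3) = −0.75 ln(1 − 0.129067) = −0.75 ln(0.870933)
  = −0.75 × (-0.138190) = 0.103643 substitutions/site.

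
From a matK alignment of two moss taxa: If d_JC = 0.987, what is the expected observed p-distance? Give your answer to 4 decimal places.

p = (3/4)(1 − e^(−4d/3)) = 0.75 × (1 − e^(-1.316)) = 0.75 × (1 − 0.268206) = 0.548846.

0.5488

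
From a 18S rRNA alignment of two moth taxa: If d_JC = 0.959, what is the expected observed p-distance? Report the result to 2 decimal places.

0.54

p = (3/4)(1 − e^(−4d/3)) = 0.75 × (1 − e^(-1.278667)) = 0.75 × (1 − 0.278408) = 0.541194.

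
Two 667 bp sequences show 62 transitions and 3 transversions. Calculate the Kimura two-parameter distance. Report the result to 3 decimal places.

P = 62/667 ≈ 0.092954 and Q = 3/667 ≈ 0.004498.
Under the Kimura two-parameter model, d = −½ ln(1 − 2P − Q) − ¼ ln(1 − 2Q).
1 − 2P − Q = 0.809594, giving −½ ln(0.809594) = 0.105611.
1 − 2Q = 0.991004, giving −¼ ln(0.991004) = 0.002259.
d = 0.105611 + 0.002259 = 0.107870.

0.108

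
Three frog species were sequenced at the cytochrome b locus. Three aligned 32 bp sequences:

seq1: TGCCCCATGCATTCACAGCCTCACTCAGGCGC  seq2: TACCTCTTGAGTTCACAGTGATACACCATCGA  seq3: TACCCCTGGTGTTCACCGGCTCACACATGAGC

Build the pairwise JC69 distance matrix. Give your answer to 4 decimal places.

d(seq1,seq2) = 0.6566, d(seq1,seq3) = 0.4042, d(seq2,seq3) = 0.5851

seq1–seq2: 14/32 sites differ → p = 0.4375, d = −0.75 ln(1 − 0.583333) = 0.656601 ≈ 0.6566.
seq1–seq3: 10/32 sites differ → p = 0.3125, d = −0.75 ln(1 − 0.416667) = 0.404248 ≈ 0.4042.
seq2–seq3: 13/32 sites differ → p = 0.40625, d = −0.75 ln(1 − 0.541667) = 0.585119 ≈ 0.5851.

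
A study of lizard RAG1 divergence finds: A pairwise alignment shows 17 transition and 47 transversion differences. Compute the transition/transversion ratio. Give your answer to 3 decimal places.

0.362

R = 17/47 = 0.361702… ≈ 0.362 (to 3 d.p.).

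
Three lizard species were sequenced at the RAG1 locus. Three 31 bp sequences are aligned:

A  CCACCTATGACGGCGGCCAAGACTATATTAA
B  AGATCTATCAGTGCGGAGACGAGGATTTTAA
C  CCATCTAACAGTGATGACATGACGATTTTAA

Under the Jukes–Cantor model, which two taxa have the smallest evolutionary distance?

A–B: 12/31 differ, p = 0.387, d = 0.544.
A–C: 11/31 differ, p = 0.355, d = 0.481.
B–C: 8/31 differ, p = 0.258, d = 0.316.
The smallest distance is between B and C.

B and C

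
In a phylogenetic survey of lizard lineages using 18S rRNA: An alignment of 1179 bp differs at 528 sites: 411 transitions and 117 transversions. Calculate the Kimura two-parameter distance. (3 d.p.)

P = 411/1179 ≈ 0.348601 and Q = 117/1179 ≈ 0.099237.
Under the Kimura two-parameter model, d = −½ ln(1 − 2P − Q) − ¼ ln(1 − 2Q).
1 − 2P − Q = 0.203561, giving −½ ln(0.203561) = 0.795895.
1 − 2Q = 0.801526, giving −¼ ln(0.801526) = 0.055309.
d = 0.795895 + 0.055309 = 0.851204.

0.851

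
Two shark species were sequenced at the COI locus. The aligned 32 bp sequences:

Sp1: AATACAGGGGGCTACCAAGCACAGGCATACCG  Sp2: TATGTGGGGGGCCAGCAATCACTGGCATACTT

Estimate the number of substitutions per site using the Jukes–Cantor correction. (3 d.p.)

0.404

The sequences differ at 10 of 32 sites (1, 4, 5, 6, 13, 15, 19, 23, 31, 32), so p = 10/32 = 0.3125.
d = −(3/4) ln(1 − 4p/3) = −0.75 ln(1 − 0.416667) = −0.75 ln(0.583333)
  = −0.75 × (-0.538997) = 0.404248 substitutions/site.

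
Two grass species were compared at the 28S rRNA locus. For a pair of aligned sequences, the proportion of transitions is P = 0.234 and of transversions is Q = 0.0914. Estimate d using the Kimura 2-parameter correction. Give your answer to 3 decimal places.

0.460

Under the Kimura two-parameter model, d = −½ ln(1 − 2P − Q) − ¼ ln(1 − 2Q).
1 − 2P − Q = 0.4406, giving −½ ln(0.4406) = 0.409809.
1 − 2Q = 0.8172, giving −¼ ln(0.8172) = 0.050468.
d = 0.409809 + 0.050468 = 0.460277.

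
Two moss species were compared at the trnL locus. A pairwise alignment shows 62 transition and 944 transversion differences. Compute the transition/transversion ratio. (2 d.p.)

0.07

R = 62/944 = 0.065677… ≈ 0.07 (to 2 d.p.).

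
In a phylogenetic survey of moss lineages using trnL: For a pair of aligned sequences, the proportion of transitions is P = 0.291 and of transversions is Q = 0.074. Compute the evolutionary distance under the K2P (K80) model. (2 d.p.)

0.57

Under the Kimura two-parameter model, d = −½ ln(1 − 2P − Q) − ¼ ln(1 − 2Q).
1 − 2P − Q = 0.344, giving −½ ln(0.344) = 0.533557.
1 − 2Q = 0.852, giving −¼ ln(0.852) = 0.040042.
d = 0.533557 + 0.040042 = 0.573599.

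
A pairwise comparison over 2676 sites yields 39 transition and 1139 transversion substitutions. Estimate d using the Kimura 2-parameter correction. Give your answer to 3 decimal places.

P = 39/2676 ≈ 0.014574 and Q = 1139/2676 ≈ 0.425635.
Under the Kimura two-parameter model, d = −½ ln(1 − 2P − Q) − ¼ ln(1 − 2Q).
1 − 2P − Q = 0.545217, giving −½ ln(0.545217) = 0.303286.
1 − 2Q = 0.14873, giving −¼ ln(0.14873) = 0.476406.
d = 0.303286 + 0.476406 = 0.779692.

0.780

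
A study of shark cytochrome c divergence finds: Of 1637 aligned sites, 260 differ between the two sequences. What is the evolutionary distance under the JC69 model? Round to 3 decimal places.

0.178

p = 260/1637 ≈ 0.158827.
d = −(3/4) ln(1 − 4p/3) = −0.75 ln(1 − 0.211769) = −0.75 ln(0.788231)
  = −0.75 × (-0.237964) = 0.178473 substitutions/site.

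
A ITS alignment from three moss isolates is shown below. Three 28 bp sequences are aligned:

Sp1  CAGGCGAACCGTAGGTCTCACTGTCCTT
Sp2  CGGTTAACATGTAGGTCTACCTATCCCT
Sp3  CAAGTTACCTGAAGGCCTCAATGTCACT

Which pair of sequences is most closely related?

Sp1 and Sp3

Sp1–Sp2: 11/28 differ, p = 0.393, d = 0.556.
Sp1–Sp3: 10/28 differ, p = 0.357, d = 0.485.
Sp2–Sp3: 12/28 differ, p = 0.429, d = 0.635.
The smallest distance is between Sp1 and Sp3.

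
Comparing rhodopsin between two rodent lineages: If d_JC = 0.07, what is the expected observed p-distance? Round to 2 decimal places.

p = (3/4)(1 − e^(−4d/3)) = 0.75 × (1 − e^(-0.093333)) = 0.75 × (1 − 0.910890) = 0.066833.

0.07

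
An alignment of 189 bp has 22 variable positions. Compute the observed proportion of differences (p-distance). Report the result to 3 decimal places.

0.116

p = 22/189 = 0.116402… ≈ 0.116 (to 3 d.p.).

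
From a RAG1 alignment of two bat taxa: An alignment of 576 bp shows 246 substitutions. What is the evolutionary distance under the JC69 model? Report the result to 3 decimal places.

0.632

p = 246/576 ≈ 0.427083.
d = −(3/4) ln(1 − 4p/3) = −0.75 ln(1 − 0.569444) = −0.75 ln(0.430556)
  = −0.75 × (-0.842678) = 0.632009 substitutions/site.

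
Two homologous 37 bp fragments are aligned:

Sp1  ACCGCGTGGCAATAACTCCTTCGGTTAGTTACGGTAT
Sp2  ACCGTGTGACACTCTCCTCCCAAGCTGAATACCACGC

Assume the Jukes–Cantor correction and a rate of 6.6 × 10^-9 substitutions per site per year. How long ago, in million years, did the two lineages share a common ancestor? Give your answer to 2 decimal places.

The sequences differ at 20 of 37 sites, so p = 20/37 ≈ 0.540541.
d = −(3/4) ln(1 − 4p/3) = −0.75 ln(1 − 0.720721) = −0.75 ln(0.279279)
  = −0.75 × (-1.275544) = 0.956658 substitutions/site.
Under a molecular clock d = 2μt, so t = d/(2μ) = 0.956658 / (2 × 6.6 × 10^-9) = 72.47 million years.

72.47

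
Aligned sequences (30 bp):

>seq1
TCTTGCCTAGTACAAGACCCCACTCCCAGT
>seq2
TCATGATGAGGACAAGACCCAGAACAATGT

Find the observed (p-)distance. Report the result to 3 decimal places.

The sequences differ at 12 of 30 positions.
p = 12/30 = 0.400.

0.400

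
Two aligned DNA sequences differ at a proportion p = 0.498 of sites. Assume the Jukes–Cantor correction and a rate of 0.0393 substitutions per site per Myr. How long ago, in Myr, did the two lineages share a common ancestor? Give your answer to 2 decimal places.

d = −(3/4) ln(1 − 4p/3) = −0.75 ln(1 − 0.664) = −0.75 ln(0.336)
  = −0.75 × (-1.090644) = 0.817983 substitutions/site.
Under a molecular clock d = 2μt, so t = d/(2μ) = 0.817983 / (2 × 0.0393) = 10.41 Myr.

10.41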